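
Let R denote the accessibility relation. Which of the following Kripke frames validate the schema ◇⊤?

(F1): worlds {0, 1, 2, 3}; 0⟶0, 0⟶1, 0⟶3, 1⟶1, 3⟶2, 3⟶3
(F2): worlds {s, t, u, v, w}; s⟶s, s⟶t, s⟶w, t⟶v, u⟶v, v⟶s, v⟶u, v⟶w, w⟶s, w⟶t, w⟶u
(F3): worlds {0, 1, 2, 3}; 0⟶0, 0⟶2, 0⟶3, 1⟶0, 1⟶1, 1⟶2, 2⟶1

(F2)

The schema corresponds to seriality: ∀x ∃y Rxy.
(F1): fails — world 2 has no successor.
(F2): satisfies the condition.
(F3): fails — world 3 has no successor.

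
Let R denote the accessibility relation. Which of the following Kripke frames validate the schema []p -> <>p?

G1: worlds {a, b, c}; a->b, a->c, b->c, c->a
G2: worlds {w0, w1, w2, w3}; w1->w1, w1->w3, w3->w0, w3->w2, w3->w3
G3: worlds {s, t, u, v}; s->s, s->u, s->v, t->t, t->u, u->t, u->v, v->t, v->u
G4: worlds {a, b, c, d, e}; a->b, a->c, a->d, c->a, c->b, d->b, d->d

This is the axiom for seriality; its first-order frame correspondent is forall x exists y Rxy.
G1: satisfies the condition.
G2: fails — world w0 has no successor.
G3: satisfies the condition.
G4: fails — world b has no successor.
Valid on: G1, G3.

G1, G3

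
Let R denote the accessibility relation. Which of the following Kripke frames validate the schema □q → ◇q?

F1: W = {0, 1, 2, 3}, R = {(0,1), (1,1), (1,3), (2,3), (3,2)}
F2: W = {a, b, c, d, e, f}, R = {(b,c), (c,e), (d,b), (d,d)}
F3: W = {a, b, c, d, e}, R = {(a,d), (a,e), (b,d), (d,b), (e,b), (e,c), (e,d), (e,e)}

F1

This is the axiom for seriality; its first-order frame correspondent is ∀x ∃y Rxy.
F1: holds.
F2: fails — world a has no successor.
F3: fails — world c has no successor.
Valid on: F1.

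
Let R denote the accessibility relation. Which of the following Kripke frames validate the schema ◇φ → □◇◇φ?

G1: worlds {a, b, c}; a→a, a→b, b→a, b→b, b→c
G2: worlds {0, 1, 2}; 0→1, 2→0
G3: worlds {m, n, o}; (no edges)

G3

The schema corresponds to a generalized confluence (Geach) condition: ∀x ∀y ∀z ((xRy ∧ xRz) → ∃w (y = w ∧ zR²w)).
G1: fails — bRa, bRc but no w with a=w and cR²w.
G2: fails — 0R1, 0R1 but no w with 1=w and 1R²w.
G3: holds.
Valid on: G3.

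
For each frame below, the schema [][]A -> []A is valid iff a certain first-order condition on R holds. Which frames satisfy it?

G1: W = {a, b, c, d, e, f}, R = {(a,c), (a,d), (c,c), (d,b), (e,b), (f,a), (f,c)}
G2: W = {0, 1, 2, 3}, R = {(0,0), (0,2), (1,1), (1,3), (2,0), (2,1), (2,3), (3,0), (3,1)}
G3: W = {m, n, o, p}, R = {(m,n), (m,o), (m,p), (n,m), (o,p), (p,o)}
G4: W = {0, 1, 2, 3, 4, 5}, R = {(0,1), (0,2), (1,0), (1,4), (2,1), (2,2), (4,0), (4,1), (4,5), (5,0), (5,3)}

G2

Frame correspondent (Sahlqvist): forall x forall y (Rxy -> exists z (Rxz & Rzy)) — i.e. density.
G1: fails — Reb but no z with Rez and Rzb.
G2: ✓.
G3: fails — Rop but no z with Roz and Rzp.
G4: fails — R45 but no z with R4z and Rz5.
Valid on: G2.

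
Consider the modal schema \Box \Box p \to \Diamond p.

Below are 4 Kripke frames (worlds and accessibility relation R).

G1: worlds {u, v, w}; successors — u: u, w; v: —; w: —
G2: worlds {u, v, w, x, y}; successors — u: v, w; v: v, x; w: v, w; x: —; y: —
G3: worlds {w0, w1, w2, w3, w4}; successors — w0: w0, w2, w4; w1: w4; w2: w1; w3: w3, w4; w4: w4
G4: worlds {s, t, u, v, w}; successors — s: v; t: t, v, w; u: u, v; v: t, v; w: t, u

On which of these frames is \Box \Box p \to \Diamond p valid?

Frame correspondent (Sahlqvist): \forall x \exists w (x R^2 w \wedge xRw) — i.e. a generalized confluence (Geach) condition.
G1: fails — at v but no t with vR²t and vRt.
G2: fails — at x but no t with xR²t and xRt.
G3: fails — at w2 but no w with w2R²w and w2Rw.
G4: ✓.
Valid on: G4.

G4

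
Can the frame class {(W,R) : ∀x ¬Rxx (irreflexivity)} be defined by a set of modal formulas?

Modal frame validity is preserved under surjective bounded morphisms.
The 4-cycle (worlds s,t,u,v with s→t→u→v→s) is irreflexive, and the map sending every world to a single reflexive point • is a surjective bounded morphism (forth: every edge maps to (•,•); back: every world has a successor). So any modal formula valid on the 4-cycle is also valid on the reflexive point, which is not irreflexive.
Hence irreflexivity is not modally definable.

No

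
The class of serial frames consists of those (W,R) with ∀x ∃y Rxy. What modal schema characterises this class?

A defining formula is □ψ → ◇ψ (the D axiom).

□ψ → ◇ψ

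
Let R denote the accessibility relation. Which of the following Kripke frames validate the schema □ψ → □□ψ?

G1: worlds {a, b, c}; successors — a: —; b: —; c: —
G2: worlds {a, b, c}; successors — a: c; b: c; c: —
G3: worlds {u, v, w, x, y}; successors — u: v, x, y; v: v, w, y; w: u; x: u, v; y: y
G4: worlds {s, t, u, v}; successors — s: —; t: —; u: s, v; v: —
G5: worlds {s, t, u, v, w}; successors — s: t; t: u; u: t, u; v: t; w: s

Frame correspondent (Sahlqvist): ∀x ∀y ∀z (Rxy ∧ Ryz → Rxz) — i.e. transitivity.
G1: satisfies the condition.
G2: satisfies the condition.
G3: fails — Ruv and Rvw but not Ruw.
G4: satisfies the condition.
G5: fails — Rvt and Rtu but not Rvu.
Valid on: G1, G2, G4.

G1, G2, G4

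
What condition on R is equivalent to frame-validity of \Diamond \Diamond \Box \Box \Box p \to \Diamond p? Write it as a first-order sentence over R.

\forall x \forall y (x R^2 y \to \exists w (y R^3 w \wedge xRw))

This is a Sahlqvist (Geach-type) schema ◇^2□^3p → □^0◇^1p.
Minimal-valuation argument: fix x; take any y with xR^2y and any z with xR^0z. Set V(p) to the set of worlds R-reachable from y in exactly 3 steps. Then □^3p holds at y, so the antecedent holds at x; validity forces ◇^1p at z, giving a w with zR^1w and yR^3w.
First-order correspondent: \forall x \forall y (x R^2 y \to \exists w (y R^3 w \wedge xRw)).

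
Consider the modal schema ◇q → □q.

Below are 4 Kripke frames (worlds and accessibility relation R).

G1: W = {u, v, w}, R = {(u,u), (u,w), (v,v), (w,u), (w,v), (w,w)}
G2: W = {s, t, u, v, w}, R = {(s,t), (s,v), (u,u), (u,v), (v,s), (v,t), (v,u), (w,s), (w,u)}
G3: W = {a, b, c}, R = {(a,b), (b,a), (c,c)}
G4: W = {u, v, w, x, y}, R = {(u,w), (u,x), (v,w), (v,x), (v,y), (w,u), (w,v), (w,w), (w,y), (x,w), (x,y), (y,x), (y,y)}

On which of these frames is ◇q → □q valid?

G3

This is the axiom for partial functionality; its first-order frame correspondent is ∀x ∀y ∀z (Rxy ∧ Rxz → y = z).
G1: fails — u sees both u and w.
G2: fails — s sees both t and v.
G3: satisfies the condition.
G4: fails — u sees both w and x.
Valid on: G3.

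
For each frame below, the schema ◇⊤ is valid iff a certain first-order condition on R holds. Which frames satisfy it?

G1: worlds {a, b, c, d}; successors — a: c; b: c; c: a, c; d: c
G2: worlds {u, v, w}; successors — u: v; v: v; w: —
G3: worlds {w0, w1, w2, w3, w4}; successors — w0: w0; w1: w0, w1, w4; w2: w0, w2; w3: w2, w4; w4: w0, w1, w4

G1, G3

The schema corresponds to seriality: ∀x ∃y Rxy.
G1: holds.
G2: fails — world w has no successor.
G3: holds.
Valid on: G1, G3.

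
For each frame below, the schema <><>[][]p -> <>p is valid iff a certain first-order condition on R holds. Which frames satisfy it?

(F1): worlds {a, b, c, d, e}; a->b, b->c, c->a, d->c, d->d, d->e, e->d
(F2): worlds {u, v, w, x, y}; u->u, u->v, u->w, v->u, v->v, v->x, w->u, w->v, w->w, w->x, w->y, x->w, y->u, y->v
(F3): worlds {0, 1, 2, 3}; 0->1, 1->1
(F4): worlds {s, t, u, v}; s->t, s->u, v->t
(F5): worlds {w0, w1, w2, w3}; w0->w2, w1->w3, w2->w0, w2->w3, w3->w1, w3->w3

Frame correspondent (Sahlqvist): forall x forall y (x R^2 y -> exists w (y R^2 w & xRw)) — i.e. a generalized confluence (Geach) condition.
(F1): fails — dR²c but no w with cR²w and dRw.
(F2): condition met.
(F3): condition met.
(F4): condition met.
(F5): fails — w0R²w0 but no w with w0R²w and w0Rw.

(F2), (F3), (F4)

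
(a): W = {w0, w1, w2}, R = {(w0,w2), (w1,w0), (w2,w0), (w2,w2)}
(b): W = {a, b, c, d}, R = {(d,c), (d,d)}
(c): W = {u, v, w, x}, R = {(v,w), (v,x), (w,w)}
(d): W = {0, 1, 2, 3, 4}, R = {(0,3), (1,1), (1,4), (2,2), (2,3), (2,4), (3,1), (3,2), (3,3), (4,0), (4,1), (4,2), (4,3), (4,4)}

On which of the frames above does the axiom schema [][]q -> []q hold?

(b), (d)

Frame correspondent (Sahlqvist): forall x forall y (Rxy -> exists z (Rxz & Rzy)) — i.e. density.
(a): fails — Rw1w0 but no z with Rw1z and Rzw0.
(b): condition met.
(c): fails — Rvx but no z with Rvz and Rzx.
(d): condition met.
Valid on: (b), (d).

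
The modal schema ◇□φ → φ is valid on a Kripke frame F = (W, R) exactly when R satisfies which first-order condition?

symmetry

This is frame-equivalent to φ → □◇φ (substitute ¬φ for φ and contrapose).
Suppose φ→□◇φ is valid. Take Rxy and set V(φ)={x}. Then φ at x, so □◇φ at x, so ◇φ at y, so some z with Ryz has φ; z=x, i.e. Ryx.
Conversely, any frame satisfying ∀x ∀y (Rxy → Ryx) validates the schema.
Frame condition: ∀x ∀y (Rxy → Ryx).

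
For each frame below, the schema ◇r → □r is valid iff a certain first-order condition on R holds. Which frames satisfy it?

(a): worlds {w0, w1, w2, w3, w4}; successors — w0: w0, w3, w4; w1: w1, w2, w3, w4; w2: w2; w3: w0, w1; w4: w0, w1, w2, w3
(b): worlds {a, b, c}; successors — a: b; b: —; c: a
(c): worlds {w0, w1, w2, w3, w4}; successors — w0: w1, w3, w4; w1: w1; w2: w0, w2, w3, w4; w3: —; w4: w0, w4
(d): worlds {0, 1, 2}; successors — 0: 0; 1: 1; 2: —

(b), (d)

This is the axiom for partial functionality; its first-order frame correspondent is ∀x ∀y ∀z (Rxy ∧ Rxz → y = z).
(a): fails — w0 sees both w0 and w3.
(b): ✓.
(c): fails — w0 sees both w1 and w3.
(d): ✓.
Valid on: (b), (d).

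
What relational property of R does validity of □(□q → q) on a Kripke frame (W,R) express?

shift-reflexivity: ∀x ∀y (Rxy → Ryy)

This is the T□ axiom.
It corresponds to shift-reflexivity: ∀x ∀y (Rxy → Ryy).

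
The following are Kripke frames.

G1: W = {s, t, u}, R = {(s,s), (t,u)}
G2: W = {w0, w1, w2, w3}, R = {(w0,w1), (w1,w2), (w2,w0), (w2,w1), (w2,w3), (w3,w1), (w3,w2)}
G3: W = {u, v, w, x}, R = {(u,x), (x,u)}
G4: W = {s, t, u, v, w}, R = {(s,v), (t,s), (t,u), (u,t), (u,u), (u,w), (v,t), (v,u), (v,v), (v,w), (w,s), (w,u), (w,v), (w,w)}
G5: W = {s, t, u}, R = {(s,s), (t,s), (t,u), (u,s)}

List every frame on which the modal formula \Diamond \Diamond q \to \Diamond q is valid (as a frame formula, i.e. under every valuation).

G1, G5

This is the axiom for transitivity; its first-order frame correspondent is \forall x \forall y \forall z (Rxy \wedge Ryz \to Rxz).
G1: holds.
G2: fails — Rw1w2 and Rw2w1 but not Rw1w1.
G3: fails — Rxu and Rux but not Rxx.
G4: fails — Ruw and Rwv but not Ruv.
G5: holds.
Valid on: G1, G5.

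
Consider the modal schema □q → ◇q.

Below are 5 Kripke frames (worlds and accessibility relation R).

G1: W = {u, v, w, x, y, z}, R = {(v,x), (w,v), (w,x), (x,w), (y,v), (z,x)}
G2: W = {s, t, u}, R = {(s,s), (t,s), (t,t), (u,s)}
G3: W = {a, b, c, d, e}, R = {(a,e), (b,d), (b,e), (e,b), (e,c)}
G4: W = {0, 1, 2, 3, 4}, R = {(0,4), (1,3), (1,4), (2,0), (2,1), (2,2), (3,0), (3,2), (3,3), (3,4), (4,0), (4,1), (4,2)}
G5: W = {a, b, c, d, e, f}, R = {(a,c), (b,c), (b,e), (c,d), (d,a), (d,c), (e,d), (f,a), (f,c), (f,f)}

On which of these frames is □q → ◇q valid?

This is the axiom for seriality; its first-order frame correspondent is ∀x ∃y Rxy.
G1: fails — world u has no successor.
G2: satisfies the condition.
G3: fails — world c has no successor.
G4: satisfies the condition.
G5: satisfies the condition.
Valid on: G2, G4, G5.

G2, G4, G5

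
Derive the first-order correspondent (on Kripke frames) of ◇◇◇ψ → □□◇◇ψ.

This is a Sahlqvist (Geach-type) schema ◇^3□^0ψ → □^2◇^2ψ.
First-order correspondent: ∀x ∀y ∀z ((xR³y ∧ xR²z) → ∃w (y = w ∧ zR²w)).

∀x ∀y ∀z ((xR³y ∧ xR²z) → ∃w (y = w ∧ zR²w))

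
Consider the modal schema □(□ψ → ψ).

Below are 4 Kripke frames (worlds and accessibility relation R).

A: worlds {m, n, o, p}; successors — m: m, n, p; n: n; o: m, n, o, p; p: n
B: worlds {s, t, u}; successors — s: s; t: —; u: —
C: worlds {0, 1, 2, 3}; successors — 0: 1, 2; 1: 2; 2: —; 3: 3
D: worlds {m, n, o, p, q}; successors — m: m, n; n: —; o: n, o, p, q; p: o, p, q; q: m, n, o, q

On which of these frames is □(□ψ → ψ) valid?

B

Frame correspondent (Sahlqvist): ∀x ∀y (Rxy → Ryy) — i.e. shift-reflexivity.
A: fails — Rop but not Rpp.
B: ✓.
C: fails — R12 but not R22.
D: fails — Ron but not Rnn.
Valid on: B.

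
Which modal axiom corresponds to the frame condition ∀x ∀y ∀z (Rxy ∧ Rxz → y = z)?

◇p → □p

A defining formula is ◇p → □p (the CD axiom).
Suppose ◇p→□p is valid. Take Rxy, Rxz and set V(p)={y}. Then ◇p at x, so □p at x, so p at z, i.e. z=y.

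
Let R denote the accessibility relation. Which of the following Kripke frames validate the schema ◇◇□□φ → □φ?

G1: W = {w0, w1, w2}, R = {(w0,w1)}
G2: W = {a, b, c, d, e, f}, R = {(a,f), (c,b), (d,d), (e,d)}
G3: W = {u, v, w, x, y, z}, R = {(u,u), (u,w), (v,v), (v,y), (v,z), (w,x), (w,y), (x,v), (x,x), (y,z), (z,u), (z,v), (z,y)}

G1, G2

This is the axiom for a generalized confluence (Geach) condition; its first-order frame correspondent is ∀x ∀y ∀z ((xR²y ∧ xRz) → ∃w (yR²w ∧ z = w)).
G1: holds.
G2: holds.
G3: fails — uR²w, uRu but no t with wR²t and u=t.
Valid on: G1, G2.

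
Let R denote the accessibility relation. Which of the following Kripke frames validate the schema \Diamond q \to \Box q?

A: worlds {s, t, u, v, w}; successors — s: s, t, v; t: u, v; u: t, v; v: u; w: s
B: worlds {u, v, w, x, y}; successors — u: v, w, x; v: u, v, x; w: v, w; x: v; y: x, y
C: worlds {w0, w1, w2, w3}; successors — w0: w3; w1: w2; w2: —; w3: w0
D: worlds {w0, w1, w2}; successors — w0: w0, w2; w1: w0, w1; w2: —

C

Frame correspondent (Sahlqvist): \forall x \forall y \forall z (Rxy \wedge Rxz \to y = z) — i.e. partial functionality.
A: fails — s sees both s and t.
B: fails — u sees both v and w.
C: condition met.
D: fails — w0 sees both w0 and w2.
Valid on: C.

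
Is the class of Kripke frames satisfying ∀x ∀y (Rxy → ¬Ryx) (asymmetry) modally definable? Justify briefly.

Any modally definable frame class is closed under surjective bounded morphisms.
The 3-cycle (worlds s,t,u with s→t→u→s) is asymmetric. Mapping every world to a single reflexive point • is a surjective bounded morphism, and the reflexive point is not asymmetric (R•• but asymmetry requires ¬R••).
Hence asymmetry is not modally definable.

No — not modally definable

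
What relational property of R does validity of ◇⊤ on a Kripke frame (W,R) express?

Seriality

This is a form of the D axiom.
It corresponds to seriality: ∀x ∃y Rxy.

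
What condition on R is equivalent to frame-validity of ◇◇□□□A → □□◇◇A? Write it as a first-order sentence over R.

This is a Sahlqvist (Geach-type) schema ◇^2□^3A → □^2◇^2A.
Minimal-valuation argument: fix x; take any y with xR^2y and any z with xR^2z. Set V(A) to the set of worlds R-reachable from y in exactly 3 steps. Then □^3A holds at y, so the antecedent holds at x; validity forces ◇^2A at z, giving a w with zR^2w and yR^3w.
First-order correspondent: ∀x ∀y ∀z ((xR²y ∧ xR²z) → ∃w (yR³w ∧ zR²w)).

∀x ∀y ∀z ((xR²y ∧ xR²z) → ∃w (yR³w ∧ zR²w))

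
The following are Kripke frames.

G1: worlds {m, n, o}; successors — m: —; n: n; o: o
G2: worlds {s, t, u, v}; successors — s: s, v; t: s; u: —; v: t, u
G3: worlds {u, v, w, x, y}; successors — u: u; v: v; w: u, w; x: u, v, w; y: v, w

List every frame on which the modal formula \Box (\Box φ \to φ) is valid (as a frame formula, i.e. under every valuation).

Frame correspondent (Sahlqvist): \forall x \forall y (Rxy \to Ryy) — i.e. shift-reflexivity.
G1: satisfies the condition.
G2: fails — Rvt but not Rtt.
G3: satisfies the condition.
Valid on: G1, G3.

G1, G3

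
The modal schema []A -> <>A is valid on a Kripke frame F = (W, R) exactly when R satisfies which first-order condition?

Suppose □A→◇A is valid. At any x set V(A)=W. Then □A at x, so ◇A at x, so x has a successor.
Conversely, any frame satisfying forall x exists y Rxy validates the schema.
Frame condition: forall x exists y Rxy.

seriality: forall x exists y Rxy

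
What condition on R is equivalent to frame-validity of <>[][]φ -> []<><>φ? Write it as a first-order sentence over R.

forall x forall y forall z ((xRy & xRz) -> exists w (y R^2 w & z R^2 w))

This is a Sahlqvist (Geach-type) schema ◇^1□^2φ → □^1◇^2φ.
First-order correspondent: forall x forall y forall z ((xRy & xRz) -> exists w (y R^2 w & z R^2 w)).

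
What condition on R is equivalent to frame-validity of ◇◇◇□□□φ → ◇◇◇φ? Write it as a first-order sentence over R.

∀x ∀y (xR³y → ∃w (yR³w ∧ xR³w))

This is a Sahlqvist (Geach-type) schema ◇^3□^3φ → □^0◇^3φ.
First-order correspondent: ∀x ∀y (xR³y → ∃w (yR³w ∧ xR³w)).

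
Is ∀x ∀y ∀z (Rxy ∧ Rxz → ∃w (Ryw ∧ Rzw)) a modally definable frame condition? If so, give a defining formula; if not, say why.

Yes: it is convergence, defined by the .2 schema ◇□p → □◇p.

Yes, by ◇□p → □◇p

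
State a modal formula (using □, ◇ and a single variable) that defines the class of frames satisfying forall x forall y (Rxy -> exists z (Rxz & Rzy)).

This is density; the standard corresponding axiom is C4: □□r → □r.
Suppose □□r→□r is valid. Take Rxy and set V(r)={w : xR²w}. Then □□r at x, so □r at x, so r at y, i.e. ∃z(Rxz∧Rzy).

□□r → □r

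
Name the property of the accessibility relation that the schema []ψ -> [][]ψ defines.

transitivity: forall x forall y forall z (Rxy & Ryz -> Rxz)

Suppose □ψ→□□ψ is valid. Take Rxy, Ryz and set V(ψ)={w : Rxw}. Then □ψ at x, so □□ψ at x, so □ψ at y, so ψ at z, i.e. Rxz.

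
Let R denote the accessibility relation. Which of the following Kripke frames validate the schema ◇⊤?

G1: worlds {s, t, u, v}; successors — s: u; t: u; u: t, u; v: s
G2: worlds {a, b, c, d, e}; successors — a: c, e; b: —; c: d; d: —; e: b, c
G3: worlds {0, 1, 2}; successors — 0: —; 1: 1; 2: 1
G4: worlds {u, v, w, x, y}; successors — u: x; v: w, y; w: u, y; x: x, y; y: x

Frame correspondent (Sahlqvist): ∀x ∃y Rxy — i.e. seriality.
G1: holds.
G2: fails — world b has no successor.
G3: fails — world 0 has no successor.
G4: holds.

G1, G4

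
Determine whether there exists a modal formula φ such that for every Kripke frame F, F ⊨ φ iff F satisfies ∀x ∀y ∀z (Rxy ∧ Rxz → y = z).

Yes: it is partial functionality, defined by the CD schema ◇p → □p.
Suppose ◇p→□p is valid. Take Rxy, Rxz and set V(p)={y}. Then ◇p at x, so □p at x, so p at z, i.e. z=y.

Yes, by ◇p → □p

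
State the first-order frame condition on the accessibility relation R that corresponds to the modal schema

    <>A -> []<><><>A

This is a Sahlqvist (Geach-type) schema ◇^1□^0A → □^1◇^3A.
Minimal-valuation argument: fix x; take any y with xR^1y and any z with xR^1z. Set V(A) to the set of worlds R-reachable from y in exactly 0 steps. Then □^0A holds at y, so the antecedent holds at x; validity forces ◇^3A at z, giving a w with zR^3w and yR^0w.
First-order correspondent: forall x forall y forall z ((xRy & xRz) -> exists w (y = w & z R^3 w)).

forall x forall y forall z ((xRy & xRz) -> exists w (y = w & z R^3 w))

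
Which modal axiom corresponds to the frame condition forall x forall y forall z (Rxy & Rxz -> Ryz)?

A defining formula is ◇p → □◇p (the 5 axiom).
Suppose ◇p→□◇p is valid. Take Rxy, Rxz and set V(p)={y}. Then ◇p at x, so □◇p at x, so ◇p at z, so some w with Rzw has p; w=y, i.e. Rzy. By symmetry of the argument, Ryz.

◇p → □◇p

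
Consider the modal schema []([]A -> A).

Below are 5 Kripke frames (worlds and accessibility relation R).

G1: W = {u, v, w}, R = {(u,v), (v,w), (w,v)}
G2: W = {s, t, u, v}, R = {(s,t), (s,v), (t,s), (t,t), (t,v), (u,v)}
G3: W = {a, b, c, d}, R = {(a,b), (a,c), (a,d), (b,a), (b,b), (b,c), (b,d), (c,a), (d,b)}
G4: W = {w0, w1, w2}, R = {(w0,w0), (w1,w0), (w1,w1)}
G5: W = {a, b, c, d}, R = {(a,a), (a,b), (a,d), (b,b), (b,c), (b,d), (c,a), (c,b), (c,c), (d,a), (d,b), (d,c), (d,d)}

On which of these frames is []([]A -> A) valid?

G4, G5

Frame correspondent (Sahlqvist): forall x forall y (Rxy -> Ryy) — i.e. shift-reflexivity.
G1: fails — Ruv but not Rvv.
G2: fails — Ruv but not Rvv.
G3: fails — Rbc but not Rcc.
G4: ✓.
G5: ✓.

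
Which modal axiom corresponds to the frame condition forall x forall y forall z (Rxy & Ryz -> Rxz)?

The condition is transitivity. The 4 schema □q → □□q defines it.
Suppose □q→□□q is valid. Take Rxy, Ryz and set V(q)={w : Rxw}. Then □q at x, so □□q at x, so □q at y, so q at z, i.e. Rxz.

□q → □□q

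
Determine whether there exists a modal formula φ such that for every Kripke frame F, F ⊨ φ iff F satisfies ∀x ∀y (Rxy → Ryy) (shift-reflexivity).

The condition is shift-reflexivity. A defining modal formula is □(□r → r).

Yes, by □(□r → r)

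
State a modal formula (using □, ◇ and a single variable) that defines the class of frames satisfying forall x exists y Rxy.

The condition is seriality. The D schema □r → ◇r defines it.
Suppose □r→◇r is valid. At any x set V(r)=W. Then □r at x, so ◇r at x, so x has a successor.

□r → ◇r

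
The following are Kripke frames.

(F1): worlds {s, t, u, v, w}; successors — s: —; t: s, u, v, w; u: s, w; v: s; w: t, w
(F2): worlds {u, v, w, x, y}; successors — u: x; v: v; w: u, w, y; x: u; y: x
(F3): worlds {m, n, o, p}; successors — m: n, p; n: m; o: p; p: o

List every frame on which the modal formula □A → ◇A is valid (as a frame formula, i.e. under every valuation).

(F2), (F3)

Frame correspondent (Sahlqvist): ∀x ∃y Rxy — i.e. seriality.
(F1): fails — world s has no successor.
(F2): ✓.
(F3): ✓.
Valid on: (F2), (F3).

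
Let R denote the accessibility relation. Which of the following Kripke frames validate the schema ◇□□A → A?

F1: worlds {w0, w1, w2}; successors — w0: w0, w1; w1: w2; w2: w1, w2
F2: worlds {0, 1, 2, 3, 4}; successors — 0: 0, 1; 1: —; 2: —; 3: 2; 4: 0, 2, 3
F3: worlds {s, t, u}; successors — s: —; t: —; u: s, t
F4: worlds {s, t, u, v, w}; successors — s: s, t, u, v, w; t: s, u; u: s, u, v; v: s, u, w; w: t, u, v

Frame correspondent (Sahlqvist): ∀x ∀y (xRy → ∃w (yR²w ∧ x = w)) — i.e. a generalized confluence (Geach) condition.
F1: fails — w0Rw1 but no w with w1R²w and w0=w.
F2: fails — 0R1 but no w with 1R²w and 0=w.
F3: fails — uRs but no w with sR²w and u=w.
F4: ✓.

F4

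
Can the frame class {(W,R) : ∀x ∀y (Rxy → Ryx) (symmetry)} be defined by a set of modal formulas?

Yes: it is symmetry, defined by the B schema p → □◇p.
Suppose p→□◇p is valid. Take Rxy and set V(p)={x}. Then p at x, so □◇p at x, so ◇p at y, so some z with Ryz has p; z=x, i.e. Ryx.

Definable; p → □◇p defines it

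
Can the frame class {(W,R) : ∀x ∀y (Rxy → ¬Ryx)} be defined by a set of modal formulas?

No — not modally definable

Modal frame validity is preserved under surjective bounded morphisms.
The 4-cycle (worlds w0,w1,w2,w3 with w0→w1→w2→w3→w0) is asymmetric. Mapping every world to a single reflexive point • is a surjective bounded morphism, and the reflexive point is not asymmetric (R•• but asymmetry requires ¬R••).
So the class is not modally definable.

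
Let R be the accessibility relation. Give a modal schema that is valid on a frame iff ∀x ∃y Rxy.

The condition is seriality. The D schema □ψ → ◇ψ defines it.
Suppose □ψ→◇ψ is valid. At any x set V(ψ)=W. Then □ψ at x, so ◇ψ at x, so x has a successor.

□ψ → ◇ψ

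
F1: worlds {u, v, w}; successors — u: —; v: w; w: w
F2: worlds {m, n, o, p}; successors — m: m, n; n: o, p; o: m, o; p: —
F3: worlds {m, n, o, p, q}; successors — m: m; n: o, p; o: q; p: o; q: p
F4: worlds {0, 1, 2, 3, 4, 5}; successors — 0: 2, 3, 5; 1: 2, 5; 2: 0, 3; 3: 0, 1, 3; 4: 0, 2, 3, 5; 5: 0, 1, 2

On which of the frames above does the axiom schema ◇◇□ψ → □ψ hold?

This is the axiom for a generalized confluence (Geach) condition; its first-order frame correspondent is ∀x ∀y ∀z ((xR²y ∧ xRz) → ∃w (yRw ∧ z = w)).
F1: holds.
F2: fails — mR²n, mRm but no w with nRw and m=w.
F3: fails — nR²o, nRo but no w with oRw and o=w.
F4: fails — 0R²1, 0R3 but no w with 1Rw and 3=w.

F1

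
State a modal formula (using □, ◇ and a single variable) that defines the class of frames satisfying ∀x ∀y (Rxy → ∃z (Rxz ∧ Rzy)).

A defining formula is □□q → □q (the C4 axiom).
Suppose □□q→□q is valid. Take Rxy and set V(q)={w : xR²w}. Then □□q at x, so □q at x, so q at y, i.e. ∃z(Rxz∧Rzy).

□□q → □q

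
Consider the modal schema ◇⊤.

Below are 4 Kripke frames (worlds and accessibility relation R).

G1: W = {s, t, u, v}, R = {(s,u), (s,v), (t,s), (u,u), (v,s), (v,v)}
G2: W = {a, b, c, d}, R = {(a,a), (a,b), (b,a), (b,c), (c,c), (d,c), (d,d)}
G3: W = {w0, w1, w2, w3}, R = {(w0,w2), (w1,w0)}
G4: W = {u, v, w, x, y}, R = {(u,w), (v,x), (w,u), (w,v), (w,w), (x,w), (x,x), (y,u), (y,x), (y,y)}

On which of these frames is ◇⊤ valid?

This is the axiom for seriality; its first-order frame correspondent is ∀x ∃y Rxy.
G1: holds.
G2: holds.
G3: fails — world w2 has no successor.
G4: holds.
Valid on: G1, G2, G4.

G1, G2, G4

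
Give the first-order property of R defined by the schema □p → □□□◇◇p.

This is a Sahlqvist (Geach-type) schema ◇^0□^1p → □^3◇^2p.
First-order correspondent: ∀x ∀z (xR³z → ∃w (xRw ∧ zR²w)).

∀x ∀z (xR³z → ∃w (xRw ∧ zR²w))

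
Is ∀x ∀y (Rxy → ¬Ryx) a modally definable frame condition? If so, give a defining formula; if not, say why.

No

If a class were modally definable it would be closed under surjective bounded morphisms (Goldblatt–Thomason).
The 5-cycle (worlds a,b,c,d,e with a→b→c→d→e→a) is asymmetric. Mapping every world to a single reflexive point • is a surjective bounded morphism, and the reflexive point is not asymmetric (R•• but asymmetry requires ¬R••).
So no modal formula (or set of formulas) defines exactly the asymmetric frames.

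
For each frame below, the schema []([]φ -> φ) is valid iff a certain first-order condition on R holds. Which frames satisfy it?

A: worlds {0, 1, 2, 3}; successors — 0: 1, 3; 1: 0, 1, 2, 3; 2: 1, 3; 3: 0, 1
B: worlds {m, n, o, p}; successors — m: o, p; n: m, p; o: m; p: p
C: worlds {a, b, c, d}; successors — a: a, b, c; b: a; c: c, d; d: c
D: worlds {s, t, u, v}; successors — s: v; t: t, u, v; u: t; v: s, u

none

The schema corresponds to shift-reflexivity: forall x forall y (Rxy -> Ryy).
A: fails — R10 but not R00.
B: fails — Rom but not Rmm.
C: fails — Rcd but not Rdd.
D: fails — Rtv but not Rvv.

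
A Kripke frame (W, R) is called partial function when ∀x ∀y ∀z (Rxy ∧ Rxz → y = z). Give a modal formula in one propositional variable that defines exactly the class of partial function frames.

A defining formula is ◇r → □r (the CD axiom).
Suppose ◇r→□r is valid. Take Rxy, Rxz and set V(r)={y}. Then ◇r at x, so □r at x, so r at z, i.e. z=y.

◇r → □r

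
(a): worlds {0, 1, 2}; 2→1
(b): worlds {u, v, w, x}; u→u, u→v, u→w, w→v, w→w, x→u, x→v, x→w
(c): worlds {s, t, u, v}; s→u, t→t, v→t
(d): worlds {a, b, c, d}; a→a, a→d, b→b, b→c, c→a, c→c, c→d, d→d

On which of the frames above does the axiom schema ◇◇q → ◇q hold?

(a), (b), (c)

This is the axiom for transitivity; its first-order frame correspondent is ∀x ∀y ∀z (Rxy ∧ Ryz → Rxz).
(a): ✓.
(b): ✓.
(c): ✓.
(d): fails — Rbc and Rcd but not Rbd.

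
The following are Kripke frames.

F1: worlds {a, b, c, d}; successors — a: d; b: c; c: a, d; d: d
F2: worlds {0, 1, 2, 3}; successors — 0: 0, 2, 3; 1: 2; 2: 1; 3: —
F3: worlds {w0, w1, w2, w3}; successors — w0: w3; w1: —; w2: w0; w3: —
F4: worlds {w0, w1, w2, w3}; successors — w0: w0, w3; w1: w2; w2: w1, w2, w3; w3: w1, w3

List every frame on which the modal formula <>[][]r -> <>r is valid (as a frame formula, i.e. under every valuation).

Frame correspondent (Sahlqvist): forall x forall y (xRy -> exists w (y R^2 w & xRw)) — i.e. a generalized confluence (Geach) condition.
F1: fails — bRc but no w with cR²w and bRw.
F2: fails — 0R3 but no w with 3R²w and 0Rw.
F3: fails — w0Rw3 but no w with w3R²w and w0Rw.
F4: satisfies the condition.
Valid on: F4.

F4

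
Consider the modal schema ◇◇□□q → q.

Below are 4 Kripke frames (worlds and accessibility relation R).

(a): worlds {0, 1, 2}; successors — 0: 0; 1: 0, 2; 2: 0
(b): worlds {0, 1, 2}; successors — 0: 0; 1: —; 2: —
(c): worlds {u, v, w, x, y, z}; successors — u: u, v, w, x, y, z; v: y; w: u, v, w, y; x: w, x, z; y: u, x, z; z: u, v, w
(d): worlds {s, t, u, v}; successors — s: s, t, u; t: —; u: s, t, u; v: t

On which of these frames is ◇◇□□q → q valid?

This is the axiom for a generalized confluence (Geach) condition; its first-order frame correspondent is ∀x ∀y (xR²y → ∃w (yR²w ∧ x = w)).
(a): fails — 1R²0 but no w with 0R²w and 1=w.
(b): satisfies the condition.
(c): fails — wR²v but no t with vR²t and w=t.
(d): fails — sR²t but no w with tR²w and s=w.
Valid on: (b).

(b)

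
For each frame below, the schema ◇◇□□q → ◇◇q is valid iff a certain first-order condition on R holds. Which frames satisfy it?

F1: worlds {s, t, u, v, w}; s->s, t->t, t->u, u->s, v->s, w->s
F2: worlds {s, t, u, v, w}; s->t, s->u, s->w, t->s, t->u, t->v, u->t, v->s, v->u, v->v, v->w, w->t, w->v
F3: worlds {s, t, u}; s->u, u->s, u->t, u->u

F1, F2

Frame correspondent (Sahlqvist): ∀x ∀y (xR²y → ∃w (yR²w ∧ xR²w)) — i.e. a generalized confluence (Geach) condition.
F1: holds.
F2: holds.
F3: fails — sR²t but no w with tR²w and sR²w.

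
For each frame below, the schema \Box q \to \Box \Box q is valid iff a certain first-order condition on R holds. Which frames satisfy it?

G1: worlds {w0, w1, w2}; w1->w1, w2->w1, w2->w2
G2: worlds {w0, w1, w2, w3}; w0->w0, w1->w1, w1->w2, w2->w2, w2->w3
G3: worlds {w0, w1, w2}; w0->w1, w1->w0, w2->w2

G1

The schema corresponds to transitivity: \forall x \forall y \forall z (Rxy \wedge Ryz \to Rxz).
G1: satisfies the condition.
G2: fails — Rw1w2 and Rw2w3 but not Rw1w3.
G3: fails — Rw0w1 and Rw1w0 but not Rw0w0.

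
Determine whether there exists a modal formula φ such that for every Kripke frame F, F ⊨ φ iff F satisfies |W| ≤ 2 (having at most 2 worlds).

Not modally definable

If a class were modally definable it would be closed under disjoint unions (Goldblatt–Thomason).
Any modal formula valid on each of 3 disjoint one-world frames is valid on their disjoint union (validity is preserved under disjoint unions). Each one-world frame has |W|=1≤2, but the union has |W|=3.
Hence having at most 2 worlds is not modally definable.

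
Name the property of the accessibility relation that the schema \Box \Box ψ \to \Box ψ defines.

Suppose □□ψ→□ψ is valid. Take Rxy and set V(ψ)={w : xR²w}. Then □□ψ at x, so □ψ at x, so ψ at y, i.e. ∃z(Rxz∧Rzy).
The converse is a direct semantic check.
So the correspondent is density.

Density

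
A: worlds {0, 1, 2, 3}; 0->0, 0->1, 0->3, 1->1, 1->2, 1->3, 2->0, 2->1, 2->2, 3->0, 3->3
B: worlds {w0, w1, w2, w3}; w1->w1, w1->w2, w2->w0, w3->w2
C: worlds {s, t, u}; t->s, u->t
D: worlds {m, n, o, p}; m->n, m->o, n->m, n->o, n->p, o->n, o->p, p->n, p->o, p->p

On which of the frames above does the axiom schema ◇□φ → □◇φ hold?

A, D

This is the axiom for convergence; its first-order frame correspondent is ∀x ∀y ∀z (Rxy ∧ Rxz → ∃w (Ryw ∧ Rzw)).
A: condition met.
B: fails — Rw1w2 and Rw1w1 but w2 and w1 have no common successor.
C: fails — Rts and Rts but s and s have no common successor.
D: condition met.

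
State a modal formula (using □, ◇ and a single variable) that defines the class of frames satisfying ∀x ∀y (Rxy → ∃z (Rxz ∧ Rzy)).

□□p → □p

A defining formula is □□p → □p (the C4 axiom).
Suppose □□p→□p is valid. Take Rxy and set V(p)={w : xR²w}. Then □□p at x, so □p at x, so p at y, i.e. ∃z(Rxz∧Rzy).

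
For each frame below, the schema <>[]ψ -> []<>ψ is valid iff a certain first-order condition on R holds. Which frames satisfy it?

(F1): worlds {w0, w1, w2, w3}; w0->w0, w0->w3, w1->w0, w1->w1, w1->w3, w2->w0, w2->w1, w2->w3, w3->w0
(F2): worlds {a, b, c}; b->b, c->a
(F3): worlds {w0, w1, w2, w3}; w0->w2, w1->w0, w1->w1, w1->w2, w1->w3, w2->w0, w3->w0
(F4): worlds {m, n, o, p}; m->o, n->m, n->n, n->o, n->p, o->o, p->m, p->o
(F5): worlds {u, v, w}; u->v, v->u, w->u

(F1), (F4), (F5)

The schema corresponds to convergence: forall x forall y forall z (Rxy & Rxz -> exists w (Ryw & Rzw)).
(F1): condition met.
(F2): fails — Rca and Rca but a and a have no common successor.
(F3): fails — Rw1w2 and Rw1w0 but w2 and w0 have no common successor.
(F4): condition met.
(F5): condition met.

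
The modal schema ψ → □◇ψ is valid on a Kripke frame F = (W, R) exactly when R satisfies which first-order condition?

This is the B axiom.
Its frame correspondent is symmetry — ∀x ∀y (Rxy → Ryx).

symmetry: ∀x ∀y (Rxy → Ryx)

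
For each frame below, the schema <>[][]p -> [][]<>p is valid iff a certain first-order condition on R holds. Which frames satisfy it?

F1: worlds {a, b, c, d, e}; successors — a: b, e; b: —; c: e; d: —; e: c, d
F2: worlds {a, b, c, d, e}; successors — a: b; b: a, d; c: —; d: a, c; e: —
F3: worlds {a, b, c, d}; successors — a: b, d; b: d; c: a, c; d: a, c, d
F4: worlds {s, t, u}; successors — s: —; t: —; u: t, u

This is the axiom for a generalized confluence (Geach) condition; its first-order frame correspondent is forall x forall y forall z ((xRy & x R^2 z) -> exists w (y R^2 w & zRw)).
F1: fails — aRb, aR²c but no w with bR²w and cRw.
F2: fails — bRa, bR²a but no w with aR²w and aRw.
F3: ✓.
F4: fails — uRt, uR²t but no w with tR²w and tRw.
Valid on: F3.

F3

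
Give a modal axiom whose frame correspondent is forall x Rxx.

The condition is reflexivity. The T schema □r → r defines it.

□r → r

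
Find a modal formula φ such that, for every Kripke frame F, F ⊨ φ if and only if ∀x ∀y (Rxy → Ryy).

□(□ψ → ψ)

The condition is shift-reflexivity. The T□ schema □(□ψ → ψ) defines it.
Suppose □(□ψ→ψ) is valid. Take Rxy and set V(ψ)={w : Ryw}. Then at y, □ψ holds; since □(□ψ→ψ) at x, □ψ→ψ at y, so ψ at y, i.e. Ryy.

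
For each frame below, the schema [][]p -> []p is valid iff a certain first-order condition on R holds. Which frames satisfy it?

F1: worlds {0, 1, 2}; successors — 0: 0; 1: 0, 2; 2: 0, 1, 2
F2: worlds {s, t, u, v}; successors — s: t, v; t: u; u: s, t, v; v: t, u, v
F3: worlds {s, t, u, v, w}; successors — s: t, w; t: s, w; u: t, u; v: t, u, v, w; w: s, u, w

F1

The schema corresponds to density: forall x forall y (Rxy -> exists z (Rxz & Rzy)).
F1: holds.
F2: fails — Rus but no z with Ruz and Rzs.
F3: fails — Rst but no z with Rsz and Rzt.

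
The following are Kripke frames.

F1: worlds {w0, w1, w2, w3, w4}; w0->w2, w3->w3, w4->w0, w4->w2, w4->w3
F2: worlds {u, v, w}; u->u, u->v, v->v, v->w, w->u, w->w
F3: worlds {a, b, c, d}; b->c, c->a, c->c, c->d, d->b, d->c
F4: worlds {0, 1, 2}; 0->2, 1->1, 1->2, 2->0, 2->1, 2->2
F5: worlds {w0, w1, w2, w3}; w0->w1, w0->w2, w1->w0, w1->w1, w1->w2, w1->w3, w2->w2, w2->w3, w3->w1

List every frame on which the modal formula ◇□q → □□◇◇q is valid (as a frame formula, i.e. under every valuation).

Frame correspondent (Sahlqvist): ∀x ∀y ∀z ((xRy ∧ xR²z) → ∃w (yRw ∧ zR²w)) — i.e. a generalized confluence (Geach) condition.
F1: fails — w4Rw0, w4R²w2 but no w with w0Rw and w2R²w.
F2: satisfies the condition.
F3: fails — bRc, bR²a but no w with cRw and aR²w.
F4: satisfies the condition.
F5: satisfies the condition.

F2, F4, F5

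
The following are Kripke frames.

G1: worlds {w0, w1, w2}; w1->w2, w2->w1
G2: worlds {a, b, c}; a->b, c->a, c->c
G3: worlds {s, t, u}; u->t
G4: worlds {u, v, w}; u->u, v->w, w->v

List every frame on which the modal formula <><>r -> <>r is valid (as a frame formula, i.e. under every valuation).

This is the axiom for transitivity; its first-order frame correspondent is forall x forall y forall z (Rxy & Ryz -> Rxz).
G1: fails — Rw1w2 and Rw2w1 but not Rw1w1.
G2: fails — Rca and Rab but not Rcb.
G3: satisfies the condition.
G4: fails — Rvw and Rwv but not Rvv.
Valid on: G3.

G3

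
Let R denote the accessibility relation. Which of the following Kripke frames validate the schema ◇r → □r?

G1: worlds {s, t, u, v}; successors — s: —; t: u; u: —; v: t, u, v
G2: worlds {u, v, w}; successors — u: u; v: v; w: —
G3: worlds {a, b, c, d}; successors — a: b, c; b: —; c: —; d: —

G2

This is the axiom for partial functionality; its first-order frame correspondent is ∀x ∀y ∀z (Rxy ∧ Rxz → y = z).
G1: fails — v sees both t and u.
G2: condition met.
G3: fails — a sees both b and c.
Valid on: G2.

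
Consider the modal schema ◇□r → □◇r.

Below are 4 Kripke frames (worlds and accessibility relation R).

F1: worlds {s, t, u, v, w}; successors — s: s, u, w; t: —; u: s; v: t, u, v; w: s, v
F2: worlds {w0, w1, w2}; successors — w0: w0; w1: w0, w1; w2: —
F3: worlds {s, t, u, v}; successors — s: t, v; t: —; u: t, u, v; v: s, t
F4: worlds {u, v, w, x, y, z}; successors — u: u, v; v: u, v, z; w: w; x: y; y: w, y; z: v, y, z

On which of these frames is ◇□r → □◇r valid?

F2

Frame correspondent (Sahlqvist): ∀x ∀y ∀z (Rxy ∧ Rxz → ∃w (Ryw ∧ Rzw)) — i.e. convergence.
F1: fails — Rvv and Rvt but v and t have no common successor.
F2: condition met.
F3: fails — Rsv and Rst but v and t have no common successor.
F4: fails — Rzv and Rzy but v and y have no common successor.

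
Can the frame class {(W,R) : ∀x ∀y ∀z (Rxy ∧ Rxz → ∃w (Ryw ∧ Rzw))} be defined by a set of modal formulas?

Yes, by ◇□r → □◇r

Yes: it is convergence, defined by the .2 schema ◇□r → □◇r.
Suppose ◇□r→□◇r is valid. Take Rxy, Rxz and set V(r)={w : Ryw}. Then □r at y so ◇□r at x, so □◇r at x, so ◇r at z, giving w with Rzw and Ryw.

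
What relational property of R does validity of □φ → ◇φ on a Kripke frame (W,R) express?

Seriality

Suppose □φ→◇φ is valid. At any x set V(φ)=W. Then □φ at x, so ◇φ at x, so x has a successor.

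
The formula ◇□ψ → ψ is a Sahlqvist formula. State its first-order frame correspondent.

This schema is equivalent to the B axiom ψ → □◇ψ.
It corresponds to symmetry: ∀x ∀y (Rxy → Ryx).

Symmetry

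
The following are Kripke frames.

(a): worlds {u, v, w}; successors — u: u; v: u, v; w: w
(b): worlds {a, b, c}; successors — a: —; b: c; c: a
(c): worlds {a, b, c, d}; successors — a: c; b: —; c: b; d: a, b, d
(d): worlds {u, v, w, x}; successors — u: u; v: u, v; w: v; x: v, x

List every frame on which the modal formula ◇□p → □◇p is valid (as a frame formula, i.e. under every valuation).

This is the axiom for convergence; its first-order frame correspondent is ∀x ∀y ∀z (Rxy ∧ Rxz → ∃w (Ryw ∧ Rzw)).
(a): ✓.
(b): fails — Rca and Rca but a and a have no common successor.
(c): fails — Rcb and Rcb but b and b have no common successor.
(d): ✓.

(a), (d)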